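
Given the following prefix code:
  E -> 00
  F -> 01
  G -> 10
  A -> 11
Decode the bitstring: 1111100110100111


Decoding step by step:
Bits 11 -> A
Bits 11 -> A
Bits 10 -> G
Bits 01 -> F
Bits 10 -> G
Bits 10 -> G
Bits 01 -> F
Bits 11 -> A


Decoded message: AAGFGGFA


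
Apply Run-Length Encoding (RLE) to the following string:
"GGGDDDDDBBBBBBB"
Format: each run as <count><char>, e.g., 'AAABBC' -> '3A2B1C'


Scanning runs left to right:
  i=0: run of 'G' x 3 -> '3G'
  i=3: run of 'D' x 5 -> '5D'
  i=8: run of 'B' x 7 -> '7B'

RLE = 3G5D7B


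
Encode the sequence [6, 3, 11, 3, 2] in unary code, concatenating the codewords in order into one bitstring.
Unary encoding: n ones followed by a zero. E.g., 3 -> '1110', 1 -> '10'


Encode each number as n ones followed by a terminating 0:
  6 -> 1111110 (7 bits)
  3 -> 1110 (4 bits)
  11 -> 111111111110 (12 bits)
  3 -> 1110 (4 bits)
  2 -> 110 (3 bits)
Total length = 7 + 4 + 12 + 4 + 3 = 30 bits.

Unary([6, 3, 11, 3, 2]) = 111111011101111111111101110110 (30 bits)


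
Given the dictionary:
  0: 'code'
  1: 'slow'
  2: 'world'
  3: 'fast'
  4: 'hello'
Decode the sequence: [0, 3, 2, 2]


Look up each index in the dictionary:
  0 -> 'code'
  3 -> 'fast'
  2 -> 'world'
  2 -> 'world'

Decoded: "code fast world world"


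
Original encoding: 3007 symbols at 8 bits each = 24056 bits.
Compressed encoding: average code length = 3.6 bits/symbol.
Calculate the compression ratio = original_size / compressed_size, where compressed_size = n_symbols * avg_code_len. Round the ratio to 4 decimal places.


original_size = n_symbols * orig_bits = 3007 * 8 = 24056 bits
compressed_size = n_symbols * avg_code_len = 3007 * 3.6 = 10825.2 bits
ratio = original_size / compressed_size = 24056 / 10825.2 = 2.2222

Compression ratio = 2.2222


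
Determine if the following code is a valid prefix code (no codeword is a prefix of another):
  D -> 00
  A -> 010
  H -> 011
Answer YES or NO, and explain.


Checking each pair (does one codeword prefix another?):
  D='00' vs A='010': no prefix
  D='00' vs H='011': no prefix
  A='010' vs D='00': no prefix
  A='010' vs H='011': no prefix
  H='011' vs D='00': no prefix
  H='011' vs A='010': no prefix
No violation found over all pairs.

YES -- this is a valid prefix code. No codeword is a prefix of any other codeword.


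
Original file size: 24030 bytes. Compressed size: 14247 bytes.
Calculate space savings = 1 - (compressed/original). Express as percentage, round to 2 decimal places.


ratio = compressed/original = 14247/24030 = 0.592884
savings = 1 - ratio = 1 - 0.592884 = 0.407116
as a percentage: 0.407116 * 100 = 40.71%

Space savings = 1 - 14247/24030 = 40.71%


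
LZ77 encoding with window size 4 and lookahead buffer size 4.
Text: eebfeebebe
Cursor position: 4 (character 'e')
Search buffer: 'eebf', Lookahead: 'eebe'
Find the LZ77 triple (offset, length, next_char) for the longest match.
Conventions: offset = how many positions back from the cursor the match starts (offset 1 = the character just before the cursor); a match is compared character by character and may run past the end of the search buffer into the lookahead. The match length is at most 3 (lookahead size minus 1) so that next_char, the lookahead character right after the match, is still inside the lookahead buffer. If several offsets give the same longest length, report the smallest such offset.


Try each offset into the search buffer:
  offset=1 (pos 3, char 'f'): match length 0
  offset=2 (pos 2, char 'b'): match length 0
  offset=3 (pos 1, char 'e'): match length 1
  offset=4 (pos 0, char 'e'): match length 3
Longest match has length 3 at offset 4.
next_char = character at position 4 + 3 = 7 -> 'e'

Best match: offset=4, length=3 (matching 'eeb' starting at position 0)
LZ77 triple: (4, 3, 'e')


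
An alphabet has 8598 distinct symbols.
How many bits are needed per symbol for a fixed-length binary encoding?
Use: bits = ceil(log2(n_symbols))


log2(8598) = 13.0698
Bracket: 2^13 = 8192 < 8598 <= 2^14 = 16384
So ceil(log2(8598)) = 14

bits = ceil(log2(8598)) = ceil(13.0698) = 14 bits


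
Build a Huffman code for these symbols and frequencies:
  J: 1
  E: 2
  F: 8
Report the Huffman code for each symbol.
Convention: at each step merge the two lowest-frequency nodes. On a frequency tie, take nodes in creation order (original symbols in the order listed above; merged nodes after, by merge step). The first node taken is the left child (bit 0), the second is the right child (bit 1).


Huffman tree construction:
Step 1: Merge J(1) + E(2) = 3
Step 2: Merge (J+E)(3) + F(8) = 11
Read each symbol's code off the tree from the root (left child = 0, right child = 1).

Codes:
  J: 00 (length 2)
  E: 01 (length 2)
  F: 1 (length 1)
Average code length: 14/11 = 1.2727 bits/symbol


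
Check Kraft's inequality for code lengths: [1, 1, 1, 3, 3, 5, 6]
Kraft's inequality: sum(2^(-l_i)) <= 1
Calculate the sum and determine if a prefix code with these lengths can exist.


Sum = 2^(-1) + 2^(-1) + 2^(-1) + 2^(-3) + 2^(-3) + 2^(-5) + 2^(-6)
    = 0.5 + 0.5 + 0.5 + 0.125 + 0.125 + 0.03125 + 0.015625
    = 115/64 = 1.796875
Since 1.796875 > 1, Kraft's inequality is NOT satisfied.
A prefix code with these lengths CANNOT exist.

Kraft sum = 1.796875. Not satisfied.


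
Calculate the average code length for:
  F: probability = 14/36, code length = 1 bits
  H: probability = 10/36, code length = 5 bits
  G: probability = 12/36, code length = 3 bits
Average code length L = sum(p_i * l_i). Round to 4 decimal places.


Weighted contributions p_i * l_i:
  F: (14/36) * 1 = 14/36
  H: (10/36) * 5 = 50/36
  G: (12/36) * 3 = 36/36
Sum = (14 + 50 + 36)/36 = 100/36

L = 100/36 = 2.7778 bits/symbol


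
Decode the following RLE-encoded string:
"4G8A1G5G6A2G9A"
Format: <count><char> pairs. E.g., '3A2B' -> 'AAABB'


Expanding each <count><char> pair:
  4G -> 'GGGG'
  8A -> 'AAAAAAAA'
  1G -> 'G'
  5G -> 'GGGGG'
  6A -> 'AAAAAA'
  2G -> 'GG'
  9A -> 'AAAAAAAAA'

Decoded = GGGGAAAAAAAAGGGGGGAAAAAAGGAAAAAAAAA


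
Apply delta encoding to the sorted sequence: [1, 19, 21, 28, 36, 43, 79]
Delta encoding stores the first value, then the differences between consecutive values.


First value: 1
Deltas:
  19 - 1 = 18
  21 - 19 = 2
  28 - 21 = 7
  36 - 28 = 8
  43 - 36 = 7
  79 - 43 = 36


Delta encoded: [1, 18, 2, 7, 8, 7, 36]


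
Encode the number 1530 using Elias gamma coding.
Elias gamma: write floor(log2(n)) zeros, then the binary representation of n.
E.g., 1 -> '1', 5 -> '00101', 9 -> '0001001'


num_bits = floor(log2(1530)) + 1 = 11
leading_zeros = num_bits - 1 = 10
binary(1530) = 10111111010

Elias gamma(1530) = '0000000000' + '10111111010' = 000000000010111111010 (21 bits)


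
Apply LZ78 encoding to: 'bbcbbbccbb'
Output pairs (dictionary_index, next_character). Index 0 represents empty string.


LZ78 encoding steps:
Dictionary: {0: ''}
Step 1: w='' (idx 0), next='b' -> output (0, 'b'), add 'b' as idx 1
Step 2: w='b' (idx 1), next='c' -> output (1, 'c'), add 'bc' as idx 2
Step 3: w='b' (idx 1), next='b' -> output (1, 'b'), add 'bb' as idx 3
Step 4: w='bc' (idx 2), next='c' -> output (2, 'c'), add 'bcc' as idx 4
Step 5: w='bb' (idx 3), end of input -> output (3, '')


Encoded: [(0, 'b'), (1, 'c'), (1, 'b'), (2, 'c'), (3, '')]


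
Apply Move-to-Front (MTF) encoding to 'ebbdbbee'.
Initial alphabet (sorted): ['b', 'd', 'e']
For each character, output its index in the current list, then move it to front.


MTF encoding:
'e': index 2 in ['b', 'd', 'e'] -> ['e', 'b', 'd']
'b': index 1 in ['e', 'b', 'd'] -> ['b', 'e', 'd']
'b': index 0 in ['b', 'e', 'd'] -> ['b', 'e', 'd']
'd': index 2 in ['b', 'e', 'd'] -> ['d', 'b', 'e']
'b': index 1 in ['d', 'b', 'e'] -> ['b', 'd', 'e']
'b': index 0 in ['b', 'd', 'e'] -> ['b', 'd', 'e']
'e': index 2 in ['b', 'd', 'e'] -> ['e', 'b', 'd']
'e': index 0 in ['e', 'b', 'd'] -> ['e', 'b', 'd']


Output: [2, 1, 0, 2, 1, 0, 2, 0]


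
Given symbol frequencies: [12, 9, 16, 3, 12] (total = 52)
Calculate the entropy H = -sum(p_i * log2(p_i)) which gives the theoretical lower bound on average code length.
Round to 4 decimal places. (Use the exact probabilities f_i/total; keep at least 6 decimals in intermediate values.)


Per-symbol terms -p_i * log2(p_i) with p_i = f_i/52:
  p = 12/52 = 0.230769: log2(p) = -2.115477, -p*log2(p) = 0.488187
  p = 9/52 = 0.173077: log2(p) = -2.530515, -p*log2(p) = 0.437974
  p = 16/52 = 0.307692: log2(p) = -1.700440, -p*log2(p) = 0.523212
  p = 3/52 = 0.057692: log2(p) = -4.115477, -p*log2(p) = 0.237431
  p = 12/52 = 0.230769: log2(p) = -2.115477, -p*log2(p) = 0.488187
H = 0.488187 + 0.437974 + 0.523212 + 0.237431 + 0.488187 = 2.174991

H = 2.175 bits/symbol


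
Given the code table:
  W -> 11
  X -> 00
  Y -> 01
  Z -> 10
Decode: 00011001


Decoding:
00 -> X
01 -> Y
10 -> Z
01 -> Y


Result: XYZY


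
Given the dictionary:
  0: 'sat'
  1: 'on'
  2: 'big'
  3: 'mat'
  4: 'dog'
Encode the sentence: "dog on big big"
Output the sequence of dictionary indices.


Look up each word in the dictionary:
  'dog' -> 4
  'on' -> 1
  'big' -> 2
  'big' -> 2

Encoded: [4, 1, 2, 2]


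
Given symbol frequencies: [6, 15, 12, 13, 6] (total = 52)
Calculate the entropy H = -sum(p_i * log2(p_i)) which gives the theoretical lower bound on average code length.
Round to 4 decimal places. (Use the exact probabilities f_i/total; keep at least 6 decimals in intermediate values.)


Per-symbol terms -p_i * log2(p_i) with p_i = f_i/52:
  p = 6/52 = 0.115385: log2(p) = -3.115477, -p*log2(p) = 0.359478
  p = 15/52 = 0.288462: log2(p) = -1.793549, -p*log2(p) = 0.517370
  p = 12/52 = 0.230769: log2(p) = -2.115477, -p*log2(p) = 0.488187
  p = 13/52 = 0.250000: log2(p) = -2.000000, -p*log2(p) = 0.500000
  p = 6/52 = 0.115385: log2(p) = -3.115477, -p*log2(p) = 0.359478
H = 0.359478 + 0.517370 + 0.488187 + 0.500000 + 0.359478 = 2.224513

H = 2.2245 bits/symbol


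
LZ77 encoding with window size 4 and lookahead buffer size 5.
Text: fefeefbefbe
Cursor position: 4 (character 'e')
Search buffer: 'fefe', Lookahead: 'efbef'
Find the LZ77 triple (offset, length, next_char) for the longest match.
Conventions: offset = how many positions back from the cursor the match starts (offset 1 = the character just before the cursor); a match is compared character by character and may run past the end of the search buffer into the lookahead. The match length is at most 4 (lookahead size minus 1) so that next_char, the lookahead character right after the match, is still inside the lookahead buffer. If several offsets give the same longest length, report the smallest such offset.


Try each offset into the search buffer:
  offset=1 (pos 3, char 'e'): match length 1
  offset=2 (pos 2, char 'f'): match length 0
  offset=3 (pos 1, char 'e'): match length 2
  offset=4 (pos 0, char 'f'): match length 0
Longest match has length 2 at offset 3.
next_char = character at position 4 + 2 = 6 -> 'b'

Best match: offset=3, length=2 (matching 'ef' starting at position 1)
LZ77 triple: (3, 2, 'b')


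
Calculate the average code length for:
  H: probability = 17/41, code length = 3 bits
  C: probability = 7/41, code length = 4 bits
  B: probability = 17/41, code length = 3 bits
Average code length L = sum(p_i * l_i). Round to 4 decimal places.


Weighted contributions p_i * l_i:
  H: (17/41) * 3 = 51/41
  C: (7/41) * 4 = 28/41
  B: (17/41) * 3 = 51/41
Sum = (51 + 28 + 51)/41 = 130/41

L = 130/41 = 3.1707 bits/symbol


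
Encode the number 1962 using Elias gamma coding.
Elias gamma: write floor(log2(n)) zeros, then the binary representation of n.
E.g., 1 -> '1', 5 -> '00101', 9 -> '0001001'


num_bits = floor(log2(1962)) + 1 = 11
leading_zeros = num_bits - 1 = 10
binary(1962) = 11110101010

Elias gamma(1962) = '0000000000' + '11110101010' = 000000000011110101010 (21 bits)


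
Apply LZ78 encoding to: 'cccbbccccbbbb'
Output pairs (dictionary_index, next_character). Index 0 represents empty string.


LZ78 encoding steps:
Dictionary: {0: ''}
Step 1: w='' (idx 0), next='c' -> output (0, 'c'), add 'c' as idx 1
Step 2: w='c' (idx 1), next='c' -> output (1, 'c'), add 'cc' as idx 2
Step 3: w='' (idx 0), next='b' -> output (0, 'b'), add 'b' as idx 3
Step 4: w='b' (idx 3), next='c' -> output (3, 'c'), add 'bc' as idx 4
Step 5: w='cc' (idx 2), next='c' -> output (2, 'c'), add 'ccc' as idx 5
Step 6: w='b' (idx 3), next='b' -> output (3, 'b'), add 'bb' as idx 6
Step 7: w='bb' (idx 6), end of input -> output (6, '')


Encoded: [(0, 'c'), (1, 'c'), (0, 'b'), (3, 'c'), (2, 'c'), (3, 'b'), (6, '')]


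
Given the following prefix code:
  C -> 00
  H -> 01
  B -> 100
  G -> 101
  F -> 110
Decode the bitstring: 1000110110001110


Decoding step by step:
Bits 100 -> B
Bits 01 -> H
Bits 101 -> G
Bits 100 -> B
Bits 01 -> H
Bits 110 -> F


Decoded message: BHGBHF


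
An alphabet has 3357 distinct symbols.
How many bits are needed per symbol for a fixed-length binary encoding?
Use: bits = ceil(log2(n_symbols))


log2(3357) = 11.713
Bracket: 2^11 = 2048 < 3357 <= 2^12 = 4096
So ceil(log2(3357)) = 12

bits = ceil(log2(3357)) = ceil(11.713) = 12 bits


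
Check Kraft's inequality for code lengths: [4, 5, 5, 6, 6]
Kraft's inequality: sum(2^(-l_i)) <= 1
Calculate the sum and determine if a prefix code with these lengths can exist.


Sum = 2^(-4) + 2^(-5) + 2^(-5) + 2^(-6) + 2^(-6)
    = 0.0625 + 0.03125 + 0.03125 + 0.015625 + 0.015625
    = 10/64 = 0.15625
Since 0.15625 <= 1, Kraft's inequality IS satisfied.
A prefix code with these lengths CAN exist.

Kraft sum = 0.15625. Satisfied.


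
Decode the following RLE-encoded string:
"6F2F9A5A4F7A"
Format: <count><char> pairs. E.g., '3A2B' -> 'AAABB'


Expanding each <count><char> pair:
  6F -> 'FFFFFF'
  2F -> 'FF'
  9A -> 'AAAAAAAAA'
  5A -> 'AAAAA'
  4F -> 'FFFF'
  7A -> 'AAAAAAA'

Decoded = FFFFFFFFAAAAAAAAAAAAAAFFFFAAAAAAA


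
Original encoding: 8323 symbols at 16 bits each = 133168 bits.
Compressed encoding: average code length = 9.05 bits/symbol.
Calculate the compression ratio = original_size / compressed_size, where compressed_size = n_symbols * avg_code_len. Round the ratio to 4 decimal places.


original_size = n_symbols * orig_bits = 8323 * 16 = 133168 bits
compressed_size = n_symbols * avg_code_len = 8323 * 9.05 = 75323.15 bits
ratio = original_size / compressed_size = 133168 / 75323.15 = 1.768

Compression ratio = 1.768


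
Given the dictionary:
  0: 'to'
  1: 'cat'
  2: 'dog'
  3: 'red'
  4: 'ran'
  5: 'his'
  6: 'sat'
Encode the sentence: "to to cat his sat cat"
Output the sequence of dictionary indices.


Look up each word in the dictionary:
  'to' -> 0
  'to' -> 0
  'cat' -> 1
  'his' -> 5
  'sat' -> 6
  'cat' -> 1

Encoded: [0, 0, 1, 5, 6, 1]


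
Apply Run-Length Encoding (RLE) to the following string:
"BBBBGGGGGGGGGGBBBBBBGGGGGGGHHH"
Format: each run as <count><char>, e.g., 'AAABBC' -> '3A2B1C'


Scanning runs left to right:
  i=0: run of 'B' x 4 -> '4B'
  i=4: run of 'G' x 10 -> '10G'
  i=14: run of 'B' x 6 -> '6B'
  i=20: run of 'G' x 7 -> '7G'
  i=27: run of 'H' x 3 -> '3H'

RLE = 4B10G6B7G3H


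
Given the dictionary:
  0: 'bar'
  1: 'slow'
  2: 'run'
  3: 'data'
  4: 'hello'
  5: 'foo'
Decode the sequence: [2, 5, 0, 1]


Look up each index in the dictionary:
  2 -> 'run'
  5 -> 'foo'
  0 -> 'bar'
  1 -> 'slow'

Decoded: "run foo bar slow"


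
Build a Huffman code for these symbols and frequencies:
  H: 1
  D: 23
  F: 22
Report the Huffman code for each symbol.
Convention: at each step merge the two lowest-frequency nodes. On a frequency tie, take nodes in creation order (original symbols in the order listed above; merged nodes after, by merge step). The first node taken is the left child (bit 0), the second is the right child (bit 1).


Huffman tree construction:
Step 1: Merge H(1) + F(22) = 23
Step 2: Merge D(23) + (H+F)(23) = 46
Read each symbol's code off the tree from the root (left child = 0, right child = 1).

Codes:
  H: 10 (length 2)
  D: 0 (length 1)
  F: 11 (length 2)
Average code length: 69/46 = 1.5000 bits/symbol


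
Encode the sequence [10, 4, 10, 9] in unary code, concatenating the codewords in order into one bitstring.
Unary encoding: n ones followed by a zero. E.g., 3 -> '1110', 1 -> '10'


Encode each number as n ones followed by a terminating 0:
  10 -> 11111111110 (11 bits)
  4 -> 11110 (5 bits)
  10 -> 11111111110 (11 bits)
  9 -> 1111111110 (10 bits)
Total length = 11 + 5 + 11 + 10 = 37 bits.

Unary([10, 4, 10, 9]) = 1111111111011110111111111101111111110 (37 bits)


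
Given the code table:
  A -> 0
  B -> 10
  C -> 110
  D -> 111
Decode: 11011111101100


Decoding:
110 -> C
111 -> D
111 -> D
0 -> A
110 -> C
0 -> A


Result: CDDACA


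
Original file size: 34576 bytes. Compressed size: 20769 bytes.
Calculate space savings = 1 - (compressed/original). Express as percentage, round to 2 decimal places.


ratio = compressed/original = 20769/34576 = 0.600677
savings = 1 - ratio = 1 - 0.600677 = 0.399323
as a percentage: 0.399323 * 100 = 39.93%

Space savings = 1 - 20769/34576 = 39.93%


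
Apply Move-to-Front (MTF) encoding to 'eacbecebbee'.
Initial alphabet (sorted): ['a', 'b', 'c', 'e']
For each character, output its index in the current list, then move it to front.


MTF encoding:
'e': index 3 in ['a', 'b', 'c', 'e'] -> ['e', 'a', 'b', 'c']
'a': index 1 in ['e', 'a', 'b', 'c'] -> ['a', 'e', 'b', 'c']
'c': index 3 in ['a', 'e', 'b', 'c'] -> ['c', 'a', 'e', 'b']
'b': index 3 in ['c', 'a', 'e', 'b'] -> ['b', 'c', 'a', 'e']
'e': index 3 in ['b', 'c', 'a', 'e'] -> ['e', 'b', 'c', 'a']
'c': index 2 in ['e', 'b', 'c', 'a'] -> ['c', 'e', 'b', 'a']
'e': index 1 in ['c', 'e', 'b', 'a'] -> ['e', 'c', 'b', 'a']
'b': index 2 in ['e', 'c', 'b', 'a'] -> ['b', 'e', 'c', 'a']
'b': index 0 in ['b', 'e', 'c', 'a'] -> ['b', 'e', 'c', 'a']
'e': index 1 in ['b', 'e', 'c', 'a'] -> ['e', 'b', 'c', 'a']
'e': index 0 in ['e', 'b', 'c', 'a'] -> ['e', 'b', 'c', 'a']


Output: [3, 1, 3, 3, 3, 2, 1, 2, 0, 1, 0]


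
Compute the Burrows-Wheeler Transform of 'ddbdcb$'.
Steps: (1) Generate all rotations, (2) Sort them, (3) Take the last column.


Rotations (sorted):
  0: $ddbdcb -> last char: b
  1: b$ddbdc -> last char: c
  2: bdcb$dd -> last char: d
  3: cb$ddbd -> last char: d
  4: dbdcb$d -> last char: d
  5: dcb$ddb -> last char: b
  6: ddbdcb$ -> last char: $


BWT = bcdddb$


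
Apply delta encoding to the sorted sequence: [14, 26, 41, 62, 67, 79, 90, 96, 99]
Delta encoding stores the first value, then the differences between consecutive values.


First value: 14
Deltas:
  26 - 14 = 12
  41 - 26 = 15
  62 - 41 = 21
  67 - 62 = 5
  79 - 67 = 12
  90 - 79 = 11
  96 - 90 = 6
  99 - 96 = 3


Delta encoded: [14, 12, 15, 21, 5, 12, 11, 6, 3]


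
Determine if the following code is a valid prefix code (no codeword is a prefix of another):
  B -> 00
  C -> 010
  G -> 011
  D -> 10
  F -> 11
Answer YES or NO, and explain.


Checking each pair (does one codeword prefix another?):
  B='00' vs C='010': no prefix
  B='00' vs G='011': no prefix
  B='00' vs D='10': no prefix
  B='00' vs F='11': no prefix
  C='010' vs B='00': no prefix
  C='010' vs G='011': no prefix
  C='010' vs D='10': no prefix
  C='010' vs F='11': no prefix
  G='011' vs B='00': no prefix
  G='011' vs C='010': no prefix
  G='011' vs D='10': no prefix
  G='011' vs F='11': no prefix
  D='10' vs B='00': no prefix
  D='10' vs C='010': no prefix
  D='10' vs G='011': no prefix
  D='10' vs F='11': no prefix
  F='11' vs B='00': no prefix
  F='11' vs C='010': no prefix
  F='11' vs G='011': no prefix
  F='11' vs D='10': no prefix
No violation found over all pairs.

YES -- this is a valid prefix code. No codeword is a prefix of any other codeword.


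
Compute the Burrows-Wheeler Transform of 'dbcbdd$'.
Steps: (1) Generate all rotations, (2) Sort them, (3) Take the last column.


Rotations (sorted):
  0: $dbcbdd -> last char: d
  1: bcbdd$d -> last char: d
  2: bdd$dbc -> last char: c
  3: cbdd$db -> last char: b
  4: d$dbcbd -> last char: d
  5: dbcbdd$ -> last char: $
  6: dd$dbcb -> last char: b


BWT = ddcbd$b


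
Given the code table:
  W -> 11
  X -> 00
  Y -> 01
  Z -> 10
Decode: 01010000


Decoding:
01 -> Y
01 -> Y
00 -> X
00 -> X


Result: YYXX


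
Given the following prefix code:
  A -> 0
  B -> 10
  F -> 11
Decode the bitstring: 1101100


Decoding step by step:
Bits 11 -> F
Bits 0 -> A
Bits 11 -> F
Bits 0 -> A
Bits 0 -> A


Decoded message: FAFAA


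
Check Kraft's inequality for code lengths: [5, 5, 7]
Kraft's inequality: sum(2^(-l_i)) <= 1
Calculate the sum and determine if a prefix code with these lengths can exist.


Sum = 2^(-5) + 2^(-5) + 2^(-7)
    = 0.03125 + 0.03125 + 0.0078125
    = 9/128 = 0.0703125
Since 0.0703125 <= 1, Kraft's inequality IS satisfied.
A prefix code with these lengths CAN exist.

Kraft sum = 0.0703125. Satisfied.


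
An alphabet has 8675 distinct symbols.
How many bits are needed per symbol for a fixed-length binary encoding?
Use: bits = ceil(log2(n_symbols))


log2(8675) = 13.0826
Bracket: 2^13 = 8192 < 8675 <= 2^14 = 16384
So ceil(log2(8675)) = 14

bits = ceil(log2(8675)) = ceil(13.0826) = 14 bits


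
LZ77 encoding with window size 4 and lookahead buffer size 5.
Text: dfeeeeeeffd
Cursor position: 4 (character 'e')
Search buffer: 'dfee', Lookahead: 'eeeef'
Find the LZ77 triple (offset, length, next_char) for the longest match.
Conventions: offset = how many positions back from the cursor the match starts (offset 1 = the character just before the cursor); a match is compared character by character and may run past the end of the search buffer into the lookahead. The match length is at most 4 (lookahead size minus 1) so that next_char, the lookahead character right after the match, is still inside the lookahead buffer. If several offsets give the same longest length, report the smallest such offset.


Try each offset into the search buffer:
  offset=1 (pos 3, char 'e'): match length 4
  offset=2 (pos 2, char 'e'): match length 4
  offset=3 (pos 1, char 'f'): match length 0
  offset=4 (pos 0, char 'd'): match length 0
Longest match has length 4, found at offsets 1, 2; take the smallest, offset 1.
next_char = character at position 4 + 4 = 8 -> 'f'

Best match: offset=1, length=4 (matching 'eeee' starting at position 3)
LZ77 triple: (1, 4, 'f')


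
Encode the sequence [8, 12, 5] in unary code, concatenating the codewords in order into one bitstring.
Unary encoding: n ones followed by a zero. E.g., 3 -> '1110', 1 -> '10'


Encode each number as n ones followed by a terminating 0:
  8 -> 111111110 (9 bits)
  12 -> 1111111111110 (13 bits)
  5 -> 111110 (6 bits)
Total length = 9 + 13 + 6 = 28 bits.

Unary([8, 12, 5]) = 1111111101111111111110111110 (28 bits)


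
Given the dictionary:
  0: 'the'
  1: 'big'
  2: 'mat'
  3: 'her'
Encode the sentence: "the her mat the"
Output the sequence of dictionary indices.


Look up each word in the dictionary:
  'the' -> 0
  'her' -> 3
  'mat' -> 2
  'the' -> 0

Encoded: [0, 3, 2, 0]


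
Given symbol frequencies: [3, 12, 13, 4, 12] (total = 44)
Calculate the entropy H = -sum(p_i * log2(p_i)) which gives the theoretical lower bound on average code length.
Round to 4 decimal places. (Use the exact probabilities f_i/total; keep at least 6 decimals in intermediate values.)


Per-symbol terms -p_i * log2(p_i) with p_i = f_i/44:
  p = 3/44 = 0.068182: log2(p) = -3.874469, -p*log2(p) = 0.264168
  p = 12/44 = 0.272727: log2(p) = -1.874469, -p*log2(p) = 0.511219
  p = 13/44 = 0.295455: log2(p) = -1.758992, -p*log2(p) = 0.519702
  p = 4/44 = 0.090909: log2(p) = -3.459432, -p*log2(p) = 0.314494
  p = 12/44 = 0.272727: log2(p) = -1.874469, -p*log2(p) = 0.511219
H = 0.264168 + 0.511219 + 0.519702 + 0.314494 + 0.511219 = 2.120802

H = 2.1208 bits/symbol


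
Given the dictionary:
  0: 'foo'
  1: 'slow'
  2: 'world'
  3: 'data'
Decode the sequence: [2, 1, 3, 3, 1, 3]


Look up each index in the dictionary:
  2 -> 'world'
  1 -> 'slow'
  3 -> 'data'
  3 -> 'data'
  1 -> 'slow'
  3 -> 'data'

Decoded: "world slow data data slow data"


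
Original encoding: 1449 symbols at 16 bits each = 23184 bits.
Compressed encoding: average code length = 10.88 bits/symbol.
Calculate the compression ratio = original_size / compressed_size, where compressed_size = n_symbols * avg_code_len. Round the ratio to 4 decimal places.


original_size = n_symbols * orig_bits = 1449 * 16 = 23184 bits
compressed_size = n_symbols * avg_code_len = 1449 * 10.88 = 15765.12 bits
ratio = original_size / compressed_size = 23184 / 15765.12 = 1.4706

Compression ratio = 1.4706


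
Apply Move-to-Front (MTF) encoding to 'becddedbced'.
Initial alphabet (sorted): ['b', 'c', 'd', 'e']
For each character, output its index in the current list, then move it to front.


MTF encoding:
'b': index 0 in ['b', 'c', 'd', 'e'] -> ['b', 'c', 'd', 'e']
'e': index 3 in ['b', 'c', 'd', 'e'] -> ['e', 'b', 'c', 'd']
'c': index 2 in ['e', 'b', 'c', 'd'] -> ['c', 'e', 'b', 'd']
'd': index 3 in ['c', 'e', 'b', 'd'] -> ['d', 'c', 'e', 'b']
'd': index 0 in ['d', 'c', 'e', 'b'] -> ['d', 'c', 'e', 'b']
'e': index 2 in ['d', 'c', 'e', 'b'] -> ['e', 'd', 'c', 'b']
'd': index 1 in ['e', 'd', 'c', 'b'] -> ['d', 'e', 'c', 'b']
'b': index 3 in ['d', 'e', 'c', 'b'] -> ['b', 'd', 'e', 'c']
'c': index 3 in ['b', 'd', 'e', 'c'] -> ['c', 'b', 'd', 'e']
'e': index 3 in ['c', 'b', 'd', 'e'] -> ['e', 'c', 'b', 'd']
'd': index 3 in ['e', 'c', 'b', 'd'] -> ['d', 'e', 'c', 'b']


Output: [0, 3, 2, 3, 0, 2, 1, 3, 3, 3, 3]


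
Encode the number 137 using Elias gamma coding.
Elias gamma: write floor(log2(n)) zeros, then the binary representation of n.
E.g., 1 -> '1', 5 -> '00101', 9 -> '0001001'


num_bits = floor(log2(137)) + 1 = 8
leading_zeros = num_bits - 1 = 7
binary(137) = 10001001

Elias gamma(137) = '0000000' + '10001001' = 000000010001001 (15 bits)


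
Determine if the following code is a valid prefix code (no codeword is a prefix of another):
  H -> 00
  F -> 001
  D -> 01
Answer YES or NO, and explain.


Checking each pair (does one codeword prefix another?):
  H='00' vs F='001': prefix -- VIOLATION

NO -- this is NOT a valid prefix code. H (00) is a prefix of F (001).


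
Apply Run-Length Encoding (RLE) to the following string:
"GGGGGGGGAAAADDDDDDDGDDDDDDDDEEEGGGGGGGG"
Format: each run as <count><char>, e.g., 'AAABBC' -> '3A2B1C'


Scanning runs left to right:
  i=0: run of 'G' x 8 -> '8G'
  i=8: run of 'A' x 4 -> '4A'
  i=12: run of 'D' x 7 -> '7D'
  i=19: run of 'G' x 1 -> '1G'
  i=20: run of 'D' x 8 -> '8D'
  i=28: run of 'E' x 3 -> '3E'
  i=31: run of 'G' x 8 -> '8G'

RLE = 8G4A7D1G8D3E8G


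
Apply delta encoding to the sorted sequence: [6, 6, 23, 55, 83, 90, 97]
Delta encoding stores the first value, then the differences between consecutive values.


First value: 6
Deltas:
  6 - 6 = 0
  23 - 6 = 17
  55 - 23 = 32
  83 - 55 = 28
  90 - 83 = 7
  97 - 90 = 7


Delta encoded: [6, 0, 17, 32, 28, 7, 7]


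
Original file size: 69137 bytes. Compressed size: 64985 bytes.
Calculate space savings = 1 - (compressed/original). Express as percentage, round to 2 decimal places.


ratio = compressed/original = 64985/69137 = 0.939945
savings = 1 - ratio = 1 - 0.939945 = 0.060055
as a percentage: 0.060055 * 100 = 6.01%

Space savings = 1 - 64985/69137 = 6.01%


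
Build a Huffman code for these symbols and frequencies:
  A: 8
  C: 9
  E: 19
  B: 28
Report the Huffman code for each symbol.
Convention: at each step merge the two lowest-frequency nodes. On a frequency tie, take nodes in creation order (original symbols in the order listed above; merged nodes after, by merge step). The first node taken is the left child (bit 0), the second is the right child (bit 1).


Huffman tree construction:
Step 1: Merge A(8) + C(9) = 17
Step 2: Merge (A+C)(17) + E(19) = 36
Step 3: Merge B(28) + ((A+C)+E)(36) = 64
Read each symbol's code off the tree from the root (left child = 0, right child = 1).

Codes:
  A: 100 (length 3)
  C: 101 (length 3)
  E: 11 (length 2)
  B: 0 (length 1)
Average code length: 117/64 = 1.8281 bits/symbol


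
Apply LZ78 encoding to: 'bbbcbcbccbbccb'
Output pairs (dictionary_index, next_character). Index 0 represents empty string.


LZ78 encoding steps:
Dictionary: {0: ''}
Step 1: w='' (idx 0), next='b' -> output (0, 'b'), add 'b' as idx 1
Step 2: w='b' (idx 1), next='b' -> output (1, 'b'), add 'bb' as idx 2
Step 3: w='' (idx 0), next='c' -> output (0, 'c'), add 'c' as idx 3
Step 4: w='b' (idx 1), next='c' -> output (1, 'c'), add 'bc' as idx 4
Step 5: w='bc' (idx 4), next='c' -> output (4, 'c'), add 'bcc' as idx 5
Step 6: w='bb' (idx 2), next='c' -> output (2, 'c'), add 'bbc' as idx 6
Step 7: w='c' (idx 3), next='b' -> output (3, 'b'), add 'cb' as idx 7


Encoded: [(0, 'b'), (1, 'b'), (0, 'c'), (1, 'c'), (4, 'c'), (2, 'c'), (3, 'b')]


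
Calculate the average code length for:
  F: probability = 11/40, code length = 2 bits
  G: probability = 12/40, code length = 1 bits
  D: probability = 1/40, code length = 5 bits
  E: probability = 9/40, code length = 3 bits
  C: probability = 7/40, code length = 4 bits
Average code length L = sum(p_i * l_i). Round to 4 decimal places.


Weighted contributions p_i * l_i:
  F: (11/40) * 2 = 22/40
  G: (12/40) * 1 = 12/40
  D: (1/40) * 5 = 5/40
  E: (9/40) * 3 = 27/40
  C: (7/40) * 4 = 28/40
Sum = (22 + 12 + 5 + 27 + 28)/40 = 94/40

L = 94/40 = 2.3500 bits/symbol


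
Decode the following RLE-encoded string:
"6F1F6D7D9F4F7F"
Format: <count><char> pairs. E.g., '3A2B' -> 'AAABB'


Expanding each <count><char> pair:
  6F -> 'FFFFFF'
  1F -> 'F'
  6D -> 'DDDDDD'
  7D -> 'DDDDDDD'
  9F -> 'FFFFFFFFF'
  4F -> 'FFFF'
  7F -> 'FFFFFFF'

Decoded = FFFFFFFDDDDDDDDDDDDDFFFFFFFFFFFFFFFFFFFF


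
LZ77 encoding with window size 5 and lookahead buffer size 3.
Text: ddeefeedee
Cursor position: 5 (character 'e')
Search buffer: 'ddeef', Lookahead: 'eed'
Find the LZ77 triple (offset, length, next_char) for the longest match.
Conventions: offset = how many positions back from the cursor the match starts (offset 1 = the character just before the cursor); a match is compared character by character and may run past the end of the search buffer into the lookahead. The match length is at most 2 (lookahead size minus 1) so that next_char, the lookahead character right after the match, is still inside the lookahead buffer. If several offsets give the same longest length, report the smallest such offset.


Try each offset into the search buffer:
  offset=1 (pos 4, char 'f'): match length 0
  offset=2 (pos 3, char 'e'): match length 1
  offset=3 (pos 2, char 'e'): match length 2
  offset=4 (pos 1, char 'd'): match length 0
  offset=5 (pos 0, char 'd'): match length 0
Longest match has length 2 at offset 3.
next_char = character at position 5 + 2 = 7 -> 'd'

Best match: offset=3, length=2 (matching 'ee' starting at position 2)
LZ77 triple: (3, 2, 'd')


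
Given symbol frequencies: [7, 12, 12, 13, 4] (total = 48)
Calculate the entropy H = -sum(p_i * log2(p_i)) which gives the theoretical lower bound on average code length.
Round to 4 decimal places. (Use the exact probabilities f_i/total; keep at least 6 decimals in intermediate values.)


Per-symbol terms -p_i * log2(p_i) with p_i = f_i/48:
  p = 7/48 = 0.145833: log2(p) = -2.777608, -p*log2(p) = 0.405068
  p = 12/48 = 0.250000: log2(p) = -2.000000, -p*log2(p) = 0.500000
  p = 12/48 = 0.250000: log2(p) = -2.000000, -p*log2(p) = 0.500000
  p = 13/48 = 0.270833: log2(p) = -1.884523, -p*log2(p) = 0.510392
  p = 4/48 = 0.083333: log2(p) = -3.584963, -p*log2(p) = 0.298747
H = 0.405068 + 0.500000 + 0.500000 + 0.510392 + 0.298747 = 2.214207

H = 2.2142 bits/symbol


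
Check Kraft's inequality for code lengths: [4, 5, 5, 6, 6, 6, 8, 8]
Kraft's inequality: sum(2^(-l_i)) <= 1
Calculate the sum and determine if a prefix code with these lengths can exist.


Sum = 2^(-4) + 2^(-5) + 2^(-5) + 2^(-6) + 2^(-6) + 2^(-6) + 2^(-8) + 2^(-8)
    = 0.0625 + 0.03125 + 0.03125 + 0.015625 + 0.015625 + 0.015625 + 0.00390625 + 0.00390625
    = 46/256 = 0.1796875
Since 0.1796875 <= 1, Kraft's inequality IS satisfied.
A prefix code with these lengths CAN exist.

Kraft sum = 0.1796875. Satisfied.


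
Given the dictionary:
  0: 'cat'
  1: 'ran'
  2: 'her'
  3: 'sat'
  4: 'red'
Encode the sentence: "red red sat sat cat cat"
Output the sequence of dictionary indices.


Look up each word in the dictionary:
  'red' -> 4
  'red' -> 4
  'sat' -> 3
  'sat' -> 3
  'cat' -> 0
  'cat' -> 0

Encoded: [4, 4, 3, 3, 0, 0]


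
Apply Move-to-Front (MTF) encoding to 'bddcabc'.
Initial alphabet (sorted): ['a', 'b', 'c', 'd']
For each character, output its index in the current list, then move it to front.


MTF encoding:
'b': index 1 in ['a', 'b', 'c', 'd'] -> ['b', 'a', 'c', 'd']
'd': index 3 in ['b', 'a', 'c', 'd'] -> ['d', 'b', 'a', 'c']
'd': index 0 in ['d', 'b', 'a', 'c'] -> ['d', 'b', 'a', 'c']
'c': index 3 in ['d', 'b', 'a', 'c'] -> ['c', 'd', 'b', 'a']
'a': index 3 in ['c', 'd', 'b', 'a'] -> ['a', 'c', 'd', 'b']
'b': index 3 in ['a', 'c', 'd', 'b'] -> ['b', 'a', 'c', 'd']
'c': index 2 in ['b', 'a', 'c', 'd'] -> ['c', 'b', 'a', 'd']


Output: [1, 3, 0, 3, 3, 3, 2]


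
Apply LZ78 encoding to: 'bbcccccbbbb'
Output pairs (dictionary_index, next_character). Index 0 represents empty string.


LZ78 encoding steps:
Dictionary: {0: ''}
Step 1: w='' (idx 0), next='b' -> output (0, 'b'), add 'b' as idx 1
Step 2: w='b' (idx 1), next='c' -> output (1, 'c'), add 'bc' as idx 2
Step 3: w='' (idx 0), next='c' -> output (0, 'c'), add 'c' as idx 3
Step 4: w='c' (idx 3), next='c' -> output (3, 'c'), add 'cc' as idx 4
Step 5: w='c' (idx 3), next='b' -> output (3, 'b'), add 'cb' as idx 5
Step 6: w='b' (idx 1), next='b' -> output (1, 'b'), add 'bb' as idx 6
Step 7: w='b' (idx 1), end of input -> output (1, '')


Encoded: [(0, 'b'), (1, 'c'), (0, 'c'), (3, 'c'), (3, 'b'), (1, 'b'), (1, '')]


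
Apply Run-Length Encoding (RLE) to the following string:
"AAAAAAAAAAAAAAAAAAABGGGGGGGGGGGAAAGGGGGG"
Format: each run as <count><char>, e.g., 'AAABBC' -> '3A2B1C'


Scanning runs left to right:
  i=0: run of 'A' x 19 -> '19A'
  i=19: run of 'B' x 1 -> '1B'
  i=20: run of 'G' x 11 -> '11G'
  i=31: run of 'A' x 3 -> '3A'
  i=34: run of 'G' x 6 -> '6G'

RLE = 19A1B11G3A6G


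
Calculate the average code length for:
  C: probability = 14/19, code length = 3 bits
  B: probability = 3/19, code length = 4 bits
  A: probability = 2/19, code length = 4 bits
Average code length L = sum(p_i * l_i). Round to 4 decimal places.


Weighted contributions p_i * l_i:
  C: (14/19) * 3 = 42/19
  B: (3/19) * 4 = 12/19
  A: (2/19) * 4 = 8/19
Sum = (42 + 12 + 8)/19 = 62/19

L = 62/19 = 3.2632 bits/symbol


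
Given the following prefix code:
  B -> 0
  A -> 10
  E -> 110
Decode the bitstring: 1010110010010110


Decoding step by step:
Bits 10 -> A
Bits 10 -> A
Bits 110 -> E
Bits 0 -> B
Bits 10 -> A
Bits 0 -> B
Bits 10 -> A
Bits 110 -> E


Decoded message: AAEBABAE


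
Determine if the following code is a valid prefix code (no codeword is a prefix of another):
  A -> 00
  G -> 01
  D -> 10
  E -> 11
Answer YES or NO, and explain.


Checking each pair (does one codeword prefix another?):
  A='00' vs G='01': no prefix
  A='00' vs D='10': no prefix
  A='00' vs E='11': no prefix
  G='01' vs A='00': no prefix
  G='01' vs D='10': no prefix
  G='01' vs E='11': no prefix
  D='10' vs A='00': no prefix
  D='10' vs G='01': no prefix
  D='10' vs E='11': no prefix
  E='11' vs A='00': no prefix
  E='11' vs G='01': no prefix
  E='11' vs D='10': no prefix
No violation found over all pairs.

YES -- this is a valid prefix code. No codeword is a prefix of any other codeword.


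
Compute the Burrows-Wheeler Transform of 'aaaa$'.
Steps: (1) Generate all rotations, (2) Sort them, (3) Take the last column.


Rotations (sorted):
  0: $aaaa -> last char: a
  1: a$aaa -> last char: a
  2: aa$aa -> last char: a
  3: aaa$a -> last char: a
  4: aaaa$ -> last char: $


BWT = aaaa$


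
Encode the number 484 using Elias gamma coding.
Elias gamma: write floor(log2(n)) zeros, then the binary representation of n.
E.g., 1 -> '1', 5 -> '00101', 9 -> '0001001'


num_bits = floor(log2(484)) + 1 = 9
leading_zeros = num_bits - 1 = 8
binary(484) = 111100100

Elias gamma(484) = '00000000' + '111100100' = 00000000111100100 (17 bits)


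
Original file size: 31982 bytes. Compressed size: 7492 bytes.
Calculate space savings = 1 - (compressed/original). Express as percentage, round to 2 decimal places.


ratio = compressed/original = 7492/31982 = 0.234257
savings = 1 - ratio = 1 - 0.234257 = 0.765743
as a percentage: 0.765743 * 100 = 76.57%

Space savings = 1 - 7492/31982 = 76.57%


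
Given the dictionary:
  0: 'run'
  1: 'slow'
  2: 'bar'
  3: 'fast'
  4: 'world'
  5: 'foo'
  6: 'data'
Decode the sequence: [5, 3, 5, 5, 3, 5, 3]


Look up each index in the dictionary:
  5 -> 'foo'
  3 -> 'fast'
  5 -> 'foo'
  5 -> 'foo'
  3 -> 'fast'
  5 -> 'foo'
  3 -> 'fast'

Decoded: "foo fast foo foo fast foo fast"


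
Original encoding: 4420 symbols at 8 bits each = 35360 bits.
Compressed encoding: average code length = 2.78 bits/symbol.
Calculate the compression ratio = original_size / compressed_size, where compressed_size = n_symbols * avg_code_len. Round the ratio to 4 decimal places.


original_size = n_symbols * orig_bits = 4420 * 8 = 35360 bits
compressed_size = n_symbols * avg_code_len = 4420 * 2.78 = 12287.6 bits
ratio = original_size / compressed_size = 35360 / 12287.6 = 2.8777

Compression ratio = 2.8777


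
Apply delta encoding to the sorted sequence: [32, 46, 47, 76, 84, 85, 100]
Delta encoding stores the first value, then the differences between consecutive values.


First value: 32
Deltas:
  46 - 32 = 14
  47 - 46 = 1
  76 - 47 = 29
  84 - 76 = 8
  85 - 84 = 1
  100 - 85 = 15


Delta encoded: [32, 14, 1, 29, 8, 1, 15]


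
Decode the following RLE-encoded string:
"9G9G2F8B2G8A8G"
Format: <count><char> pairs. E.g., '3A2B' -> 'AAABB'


Expanding each <count><char> pair:
  9G -> 'GGGGGGGGG'
  9G -> 'GGGGGGGGG'
  2F -> 'FF'
  8B -> 'BBBBBBBB'
  2G -> 'GG'
  8A -> 'AAAAAAAA'
  8G -> 'GGGGGGGG'

Decoded = GGGGGGGGGGGGGGGGGGFFBBBBBBBBGGAAAAAAAAGGGGGGGG


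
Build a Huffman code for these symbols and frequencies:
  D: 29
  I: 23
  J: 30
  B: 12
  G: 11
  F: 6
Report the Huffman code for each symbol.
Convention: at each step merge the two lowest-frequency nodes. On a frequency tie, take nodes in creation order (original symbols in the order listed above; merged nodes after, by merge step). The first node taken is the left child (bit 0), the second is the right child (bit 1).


Huffman tree construction:
Step 1: Merge F(6) + G(11) = 17
Step 2: Merge B(12) + (F+G)(17) = 29
Step 3: Merge I(23) + D(29) = 52
Step 4: Merge (B+(F+G))(29) + J(30) = 59
Step 5: Merge (I+D)(52) + ((B+(F+G))+J)(59) = 111
Read each symbol's code off the tree from the root (left child = 0, right child = 1).

Codes:
  D: 01 (length 2)
  I: 00 (length 2)
  J: 11 (length 2)
  B: 100 (length 3)
  G: 1011 (length 4)
  F: 1010 (length 4)
Average code length: 268/111 = 2.4144 bits/symbol


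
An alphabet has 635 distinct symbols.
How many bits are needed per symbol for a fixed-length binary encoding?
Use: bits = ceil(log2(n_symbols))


log2(635) = 9.3106
Bracket: 2^9 = 512 < 635 <= 2^10 = 1024
So ceil(log2(635)) = 10

bits = ceil(log2(635)) = ceil(9.3106) = 10 bits


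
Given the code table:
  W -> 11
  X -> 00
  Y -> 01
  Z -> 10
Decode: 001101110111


Decoding:
00 -> X
11 -> W
01 -> Y
11 -> W
01 -> Y
11 -> W


Result: XWYWYW


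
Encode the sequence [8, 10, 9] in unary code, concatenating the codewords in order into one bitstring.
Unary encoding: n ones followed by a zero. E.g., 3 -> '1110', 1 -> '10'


Encode each number as n ones followed by a terminating 0:
  8 -> 111111110 (9 bits)
  10 -> 11111111110 (11 bits)
  9 -> 1111111110 (10 bits)
Total length = 9 + 11 + 10 = 30 bits.

Unary([8, 10, 9]) = 111111110111111111101111111110 (30 bits)


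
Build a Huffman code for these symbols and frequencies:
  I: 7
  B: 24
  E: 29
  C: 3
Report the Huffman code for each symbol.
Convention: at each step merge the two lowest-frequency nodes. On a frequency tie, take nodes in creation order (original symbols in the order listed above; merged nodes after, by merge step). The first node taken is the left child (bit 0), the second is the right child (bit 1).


Huffman tree construction:
Step 1: Merge C(3) + I(7) = 10
Step 2: Merge (C+I)(10) + B(24) = 34
Step 3: Merge E(29) + ((C+I)+B)(34) = 63
Read each symbol's code off the tree from the root (left child = 0, right child = 1).

Codes:
  I: 101 (length 3)
  B: 11 (length 2)
  E: 0 (length 1)
  C: 100 (length 3)
Average code length: 107/63 = 1.6984 bits/symbol
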